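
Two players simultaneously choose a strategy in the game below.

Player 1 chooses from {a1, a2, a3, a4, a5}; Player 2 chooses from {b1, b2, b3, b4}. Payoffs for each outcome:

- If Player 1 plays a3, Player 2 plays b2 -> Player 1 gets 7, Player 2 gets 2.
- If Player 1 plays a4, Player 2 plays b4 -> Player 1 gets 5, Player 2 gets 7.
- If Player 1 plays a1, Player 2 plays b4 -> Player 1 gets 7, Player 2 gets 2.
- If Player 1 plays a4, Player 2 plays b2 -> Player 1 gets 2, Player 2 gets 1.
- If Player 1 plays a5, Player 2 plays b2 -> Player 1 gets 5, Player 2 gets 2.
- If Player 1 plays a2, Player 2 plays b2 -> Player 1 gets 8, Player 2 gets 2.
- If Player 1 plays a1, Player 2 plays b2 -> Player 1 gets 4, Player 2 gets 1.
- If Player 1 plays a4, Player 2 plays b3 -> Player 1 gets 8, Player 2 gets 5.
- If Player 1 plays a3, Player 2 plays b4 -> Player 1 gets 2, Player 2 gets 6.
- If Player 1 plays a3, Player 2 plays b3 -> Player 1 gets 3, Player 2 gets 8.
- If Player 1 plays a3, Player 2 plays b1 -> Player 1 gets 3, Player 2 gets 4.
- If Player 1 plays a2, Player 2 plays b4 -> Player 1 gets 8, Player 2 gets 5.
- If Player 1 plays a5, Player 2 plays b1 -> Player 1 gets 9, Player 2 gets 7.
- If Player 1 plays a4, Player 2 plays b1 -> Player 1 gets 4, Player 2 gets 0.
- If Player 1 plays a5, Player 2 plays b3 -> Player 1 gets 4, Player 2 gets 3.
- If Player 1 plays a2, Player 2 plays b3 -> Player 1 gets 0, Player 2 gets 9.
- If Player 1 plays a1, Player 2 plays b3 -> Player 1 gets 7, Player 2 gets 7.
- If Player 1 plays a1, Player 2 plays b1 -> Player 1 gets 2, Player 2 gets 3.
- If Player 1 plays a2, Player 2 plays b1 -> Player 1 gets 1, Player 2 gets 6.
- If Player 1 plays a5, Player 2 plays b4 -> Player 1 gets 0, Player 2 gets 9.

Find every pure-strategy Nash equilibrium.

This game has no pure Nash equilibrium.

Player 1 against b1: payoffs 2, 1, 3, 4, 9 → best response a5.
Player 1 against b2: payoffs 4, 8, 7, 2, 5 → best response a2.
Player 1 against b3: payoffs 7, 0, 3, 8, 4 → best response a4.
Player 1 against b4: payoffs 7, 8, 2, 5, 0 → best response a2.
Player 2 against a1: payoffs 3, 1, 7, 2 → best response b3.
Player 2 against a2: payoffs 6, 2, 9, 5 → best response b3.
Player 2 against a3: payoffs 4, 2, 8, 6 → best response b3.
Player 2 against a4: payoffs 0, 1, 5, 7 → best response b4.
Player 2 against a5: payoffs 7, 2, 3, 9 → best response b4.
No profile is a mutual best response for all players.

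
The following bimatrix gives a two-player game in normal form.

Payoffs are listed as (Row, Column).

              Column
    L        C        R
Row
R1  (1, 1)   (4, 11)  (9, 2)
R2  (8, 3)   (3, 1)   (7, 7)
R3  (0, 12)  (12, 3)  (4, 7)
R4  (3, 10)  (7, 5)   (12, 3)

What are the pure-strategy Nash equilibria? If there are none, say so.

Row against L: payoffs 1, 8, 0, 3 → best response R2.
Row against C: payoffs 4, 3, 12, 7 → best response R3.
Row against R: payoffs 9, 7, 4, 12 → best response R4.
Column against R1: payoffs 1, 11, 2 → best response C.
Column against R2: payoffs 3, 1, 7 → best response R.
Column against R3: payoffs 12, 3, 7 → best response L.
Column against R4: payoffs 10, 5, 3 → best response L.
No profile is a mutual best response for all players.

No pure-strategy Nash equilibrium.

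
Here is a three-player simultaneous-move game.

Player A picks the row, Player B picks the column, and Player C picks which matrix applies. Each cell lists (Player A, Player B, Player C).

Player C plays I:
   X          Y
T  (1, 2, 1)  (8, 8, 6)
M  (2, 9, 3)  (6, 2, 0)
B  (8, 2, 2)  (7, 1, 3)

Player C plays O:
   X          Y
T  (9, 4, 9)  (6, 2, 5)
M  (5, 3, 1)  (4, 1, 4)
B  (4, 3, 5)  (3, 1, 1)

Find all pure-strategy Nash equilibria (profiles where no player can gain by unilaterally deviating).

Player A against (X, I): payoffs 1, 2, 8 → best response B.
Player A against (X, O): payoffs 9, 5, 4 → best response T.
Player A against (Y, I): payoffs 8, 6, 7 → best response T.
Player A against (Y, O): payoffs 6, 4, 3 → best response T.
Player B against (T, I): payoffs 2, 8 → best response Y.
Player B against (T, O): payoffs 4, 2 → best response X.
Player B against (M, I): payoffs 9, 2 → best response X.
Player B against (M, O): payoffs 3, 1 → best response X.
Player B against (B, I): payoffs 2, 1 → best response X.
Player B against (B, O): payoffs 3, 1 → best response X.
Player C against (T, X): payoffs 1, 9 → best response O.
Player C against (T, Y): payoffs 6, 5 → best response I.
Player C against (M, X): payoffs 3, 1 → best response I.
Player C against (M, Y): payoffs 0, 4 → best response O.
Player C against (B, X): payoffs 2, 5 → best response O.
Player C against (B, Y): payoffs 3, 1 → best response I.
Mutual best responses: (T, X, O); (T, Y, I).

(T, X, O), (T, Y, I)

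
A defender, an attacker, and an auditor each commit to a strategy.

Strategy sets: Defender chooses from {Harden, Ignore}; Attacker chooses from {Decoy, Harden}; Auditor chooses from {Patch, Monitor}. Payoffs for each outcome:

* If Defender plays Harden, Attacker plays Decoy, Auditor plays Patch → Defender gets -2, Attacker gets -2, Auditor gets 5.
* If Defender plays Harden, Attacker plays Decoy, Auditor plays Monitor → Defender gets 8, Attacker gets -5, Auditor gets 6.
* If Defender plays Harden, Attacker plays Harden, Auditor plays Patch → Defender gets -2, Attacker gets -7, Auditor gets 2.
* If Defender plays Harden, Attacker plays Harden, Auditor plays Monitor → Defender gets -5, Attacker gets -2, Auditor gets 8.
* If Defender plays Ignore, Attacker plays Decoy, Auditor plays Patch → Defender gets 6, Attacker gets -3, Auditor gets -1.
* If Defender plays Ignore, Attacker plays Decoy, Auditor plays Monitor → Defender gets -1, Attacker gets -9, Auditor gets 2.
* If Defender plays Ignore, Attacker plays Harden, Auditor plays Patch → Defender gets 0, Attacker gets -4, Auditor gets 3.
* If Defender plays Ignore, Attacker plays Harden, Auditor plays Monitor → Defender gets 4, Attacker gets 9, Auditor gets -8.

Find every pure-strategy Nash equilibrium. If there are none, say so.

This game has no pure Nash equilibrium.

For each strategy profile, look for a profitable unilateral deviation.
(Harden, Decoy, Patch): Defender can switch to Ignore (-2 → 6). Not NE.
(Harden, Decoy, Monitor): Attacker can switch to Harden (-5 → -2). Not NE.
(Harden, Harden, Patch): Defender can switch to Ignore (-2 → 0). Not NE.
(Harden, Harden, Monitor): Defender can switch to Ignore (-5 → 4). Not NE.
(Ignore, Decoy, Patch): Auditor can switch to Monitor (-1 → 2). Not NE.
(Ignore, Decoy, Monitor): Defender can switch to Harden (-1 → 8). Not NE.
(Ignore, Harden, Patch): Attacker can switch to Decoy (-4 → -3). Not NE.
(Ignore, Harden, Monitor): Auditor can switch to Patch (-8 → 3). Not NE.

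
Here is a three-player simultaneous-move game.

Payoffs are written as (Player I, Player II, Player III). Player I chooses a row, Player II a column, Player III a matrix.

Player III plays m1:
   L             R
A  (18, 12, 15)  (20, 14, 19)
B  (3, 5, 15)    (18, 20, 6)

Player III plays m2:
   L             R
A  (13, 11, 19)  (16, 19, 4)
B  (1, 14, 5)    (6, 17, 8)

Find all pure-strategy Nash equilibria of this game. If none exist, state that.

The unique pure-strategy Nash equilibrium is (A, R, m1).

Player I against (L, m1): payoffs 18, 3 → best response A.
Player I against (L, m2): payoffs 13, 1 → best response A.
Player I against (R, m1): payoffs 20, 18 → best response A.
Player I against (R, m2): payoffs 16, 6 → best response A.
Player II against (A, m1): payoffs 12, 14 → best response R.
Player II against (A, m2): payoffs 11, 19 → best response R.
Player II against (B, m1): payoffs 5, 20 → best response R.
Player II against (B, m2): payoffs 14, 17 → best response R.
Player III against (A, L): payoffs 15, 19 → best response m2.
Player III against (A, R): payoffs 19, 4 → best response m1.
Player III against (B, L): payoffs 15, 5 → best response m1.
Player III against (B, R): payoffs 6, 8 → best response m2.
Mutual best responses: (A, R, m1).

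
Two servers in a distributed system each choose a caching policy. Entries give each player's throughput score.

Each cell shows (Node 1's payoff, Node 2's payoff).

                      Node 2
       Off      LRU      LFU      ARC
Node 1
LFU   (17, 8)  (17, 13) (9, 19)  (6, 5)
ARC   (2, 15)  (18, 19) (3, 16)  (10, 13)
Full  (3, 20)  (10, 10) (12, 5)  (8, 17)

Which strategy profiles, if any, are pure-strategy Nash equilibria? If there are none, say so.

(LFU, Off): Node 2 can switch to LRU (8 → 13). Not NE.
(LFU, LRU): Node 1 can switch to ARC (17 → 18). Not NE.
(LFU, LFU): Node 1 can switch to Full (9 → 12). Not NE.
(LFU, ARC): Node 1 can switch to ARC (6 → 10). Not NE.
(ARC, Off): Node 1 can switch to LFU (2 → 17). Not NE.
(ARC, LRU): Node 1 gets 18, best alternative 17; Node 2 gets 19, best alternative 16. No profitable deviation — NE.
(ARC, LFU): Node 1 can switch to LFU (3 → 9). Not NE.
(ARC, ARC): Node 2 can switch to Off (13 → 15). Not NE.
(Full, Off): Node 1 can switch to LFU (3 → 17). Not NE.
(Full, LRU): Node 1 can switch to LFU (10 → 17). Not NE.
(Full, LFU): Node 2 can switch to Off (5 → 20). Not NE.
(The remaining 1 profile has a profitable deviation by the same check.)

(ARC, LRU)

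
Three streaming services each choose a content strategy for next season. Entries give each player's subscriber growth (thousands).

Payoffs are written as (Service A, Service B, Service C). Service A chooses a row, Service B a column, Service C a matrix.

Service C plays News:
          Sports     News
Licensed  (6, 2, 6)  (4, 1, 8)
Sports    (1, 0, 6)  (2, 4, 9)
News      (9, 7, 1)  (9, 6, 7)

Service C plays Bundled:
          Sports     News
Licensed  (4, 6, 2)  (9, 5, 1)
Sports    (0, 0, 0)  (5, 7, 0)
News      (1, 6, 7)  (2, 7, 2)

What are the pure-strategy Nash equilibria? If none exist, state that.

none

Service A against (Sports, News): payoffs 6, 1, 9 → best response News.
Service A against (Sports, Bundled): payoffs 4, 0, 1 → best response Licensed.
Service A against (News, News): payoffs 4, 2, 9 → best response News.
Service A against (News, Bundled): payoffs 9, 5, 2 → best response Licensed.
Service B against (Licensed, News): payoffs 2, 1 → best response Sports.
Service B against (Licensed, Bundled): payoffs 6, 5 → best response Sports.
Service B against (Sports, News): payoffs 0, 4 → best response News.
Service B against (Sports, Bundled): payoffs 0, 7 → best response News.
Service B against (News, News): payoffs 7, 6 → best response Sports.
Service B against (News, Bundled): payoffs 6, 7 → best response News.
Service C against (Licensed, Sports): payoffs 6, 2 → best response News.
Service C against (Licensed, News): payoffs 8, 1 → best response News.
Service C against (Sports, Sports): payoffs 6, 0 → best response News.
Service C against (Sports, News): payoffs 9, 0 → best response News.
Service C against (News, Sports): payoffs 1, 7 → best response Bundled.
Service C against (News, News): payoffs 7, 2 → best response News.
No profile is a mutual best response for all players.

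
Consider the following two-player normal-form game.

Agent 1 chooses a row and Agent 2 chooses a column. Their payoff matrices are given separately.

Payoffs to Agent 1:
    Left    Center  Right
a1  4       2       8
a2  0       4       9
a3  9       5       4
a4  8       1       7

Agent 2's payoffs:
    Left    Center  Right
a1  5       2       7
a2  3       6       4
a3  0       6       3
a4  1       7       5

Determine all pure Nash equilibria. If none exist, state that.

For each strategy profile, look for a profitable unilateral deviation.
(a1, Left): Agent 1 can switch to a3 (4 → 9). Not NE.
(a1, Center): Agent 1 can switch to a2 (2 → 4). Not NE.
(a1, Right): Agent 1 can switch to a2 (8 → 9). Not NE.
(a2, Left): Agent 1 can switch to a1 (0 → 4). Not NE.
(a2, Center): Agent 1 can switch to a3 (4 → 5). Not NE.
(a2, Right): Agent 2 can switch to Center (4 → 6). Not NE.
(a3, Center): Agent 1 gets 5, best alternative 4; Agent 2 gets 6, best alternative 3. No profitable deviation — NE.
(The remaining 5 profiles each have a profitable deviation by the same check.)

Pure NE: (a3, Center)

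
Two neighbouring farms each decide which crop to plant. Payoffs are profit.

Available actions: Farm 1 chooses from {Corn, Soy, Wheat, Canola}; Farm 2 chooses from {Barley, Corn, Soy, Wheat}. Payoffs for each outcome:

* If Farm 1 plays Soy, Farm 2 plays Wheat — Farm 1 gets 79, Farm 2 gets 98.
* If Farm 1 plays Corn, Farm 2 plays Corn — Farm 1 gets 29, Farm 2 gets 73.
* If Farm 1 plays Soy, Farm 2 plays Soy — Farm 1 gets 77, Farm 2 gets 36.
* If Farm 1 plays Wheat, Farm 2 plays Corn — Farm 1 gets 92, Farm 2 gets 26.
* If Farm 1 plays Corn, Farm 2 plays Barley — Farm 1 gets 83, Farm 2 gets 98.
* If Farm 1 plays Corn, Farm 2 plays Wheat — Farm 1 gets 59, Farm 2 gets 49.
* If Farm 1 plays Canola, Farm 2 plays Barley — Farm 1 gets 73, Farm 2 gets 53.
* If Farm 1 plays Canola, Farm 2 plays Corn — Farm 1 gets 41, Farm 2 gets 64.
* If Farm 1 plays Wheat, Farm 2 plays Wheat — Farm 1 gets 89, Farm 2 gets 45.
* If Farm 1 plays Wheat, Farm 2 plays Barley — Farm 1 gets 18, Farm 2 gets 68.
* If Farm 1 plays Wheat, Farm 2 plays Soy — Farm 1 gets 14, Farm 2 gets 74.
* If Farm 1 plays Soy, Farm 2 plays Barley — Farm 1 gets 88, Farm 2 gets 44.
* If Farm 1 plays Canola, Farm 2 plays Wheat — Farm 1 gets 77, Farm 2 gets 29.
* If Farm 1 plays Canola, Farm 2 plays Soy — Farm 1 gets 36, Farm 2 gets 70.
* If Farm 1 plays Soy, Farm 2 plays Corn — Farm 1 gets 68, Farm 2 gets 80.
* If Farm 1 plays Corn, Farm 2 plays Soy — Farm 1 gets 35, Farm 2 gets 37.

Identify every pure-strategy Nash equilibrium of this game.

This game has no pure Nash equilibrium.

For each player, find the best response to each opponent profile; mutual best responses are the pure NE.
Farm 1 against Barley: payoffs 83, 88, 18, 73 → best response Soy.
Farm 1 against Corn: payoffs 29, 68, 92, 41 → best response Wheat.
Farm 1 against Soy: payoffs 35, 77, 14, 36 → best response Soy.
Farm 1 against Wheat: payoffs 59, 79, 89, 77 → best response Wheat.
Farm 2 against Corn: payoffs 98, 73, 37, 49 → best response Barley.
Farm 2 against Soy: payoffs 44, 80, 36, 98 → best response Wheat.
Farm 2 against Wheat: payoffs 68, 26, 74, 45 → best response Soy.
Farm 2 against Canola: payoffs 53, 64, 70, 29 → best response Soy.
No profile is a mutual best response for all players.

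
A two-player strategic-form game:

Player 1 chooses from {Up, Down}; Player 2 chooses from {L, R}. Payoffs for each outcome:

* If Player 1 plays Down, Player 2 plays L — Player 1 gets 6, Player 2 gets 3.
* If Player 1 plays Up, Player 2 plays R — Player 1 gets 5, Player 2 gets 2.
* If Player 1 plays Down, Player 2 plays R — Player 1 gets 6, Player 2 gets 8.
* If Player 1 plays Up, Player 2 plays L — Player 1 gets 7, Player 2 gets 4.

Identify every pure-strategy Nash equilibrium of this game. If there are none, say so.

Player 1 against L: payoffs 7, 6 → best response Up.
Player 1 against R: payoffs 5, 6 → best response Down.
Player 2 against Up: payoffs 4, 2 → best response L.
Player 2 against Down: payoffs 3, 8 → best response R.
Mutual best responses: (Up, L); (Down, R).

Pure-strategy Nash equilibria: (Up, L); (Down, R)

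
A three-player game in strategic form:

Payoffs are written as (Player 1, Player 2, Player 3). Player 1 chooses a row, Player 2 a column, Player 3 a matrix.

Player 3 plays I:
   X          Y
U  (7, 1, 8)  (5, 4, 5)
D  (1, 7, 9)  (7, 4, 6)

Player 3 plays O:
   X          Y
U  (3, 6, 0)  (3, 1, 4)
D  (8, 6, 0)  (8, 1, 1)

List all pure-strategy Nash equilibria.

No pure-strategy Nash equilibrium.

(U, X, I): Player 2 can switch to Y (1 → 4). Not NE.
(U, X, O): Player 1 can switch to D (3 → 8). Not NE.
(U, Y, I): Player 1 can switch to D (5 → 7). Not NE.
(U, Y, O): Player 1 can switch to D (3 → 8). Not NE.
(D, X, I): Player 1 can switch to U (1 → 7). Not NE.
(D, X, O): Player 3 can switch to I (0 → 9). Not NE.
(D, Y, I): Player 2 can switch to X (4 → 7). Not NE.
(D, Y, O): Player 2 can switch to X (1 → 6). Not NE.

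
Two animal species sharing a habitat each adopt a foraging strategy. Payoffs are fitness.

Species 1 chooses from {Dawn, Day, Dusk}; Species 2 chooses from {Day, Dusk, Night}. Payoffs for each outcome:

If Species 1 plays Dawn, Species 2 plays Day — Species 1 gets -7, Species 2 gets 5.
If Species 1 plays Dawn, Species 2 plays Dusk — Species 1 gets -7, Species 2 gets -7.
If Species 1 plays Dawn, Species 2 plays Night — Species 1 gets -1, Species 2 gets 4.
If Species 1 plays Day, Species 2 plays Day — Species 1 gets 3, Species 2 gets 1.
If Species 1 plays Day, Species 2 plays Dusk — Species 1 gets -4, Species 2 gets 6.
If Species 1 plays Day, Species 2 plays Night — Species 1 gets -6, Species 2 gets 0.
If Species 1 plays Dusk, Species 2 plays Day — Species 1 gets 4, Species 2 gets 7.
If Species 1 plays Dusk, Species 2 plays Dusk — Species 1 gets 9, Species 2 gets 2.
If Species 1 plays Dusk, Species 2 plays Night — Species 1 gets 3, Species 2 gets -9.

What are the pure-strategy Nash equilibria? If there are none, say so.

(Dawn, Day): Species 1 can switch to Day (-7 → 3). Not NE.
(Dawn, Dusk): Species 1 can switch to Day (-7 → -4). Not NE.
(Dawn, Night): Species 1 can switch to Dusk (-1 → 3). Not NE.
(Day, Day): Species 1 can switch to Dusk (3 → 4). Not NE.
(Day, Dusk): Species 1 can switch to Dusk (-4 → 9). Not NE.
(Day, Night): Species 1 can switch to Dawn (-6 → -1). Not NE.
(Dusk, Day): Species 1 gets 4, best alternative 3; Species 2 gets 7, best alternative 2. No profitable deviation — NE.
(Dusk, Dusk): Species 2 can switch to Day (2 → 7). Not NE.
(Dusk, Night): Species 2 can switch to Day (-9 → 7). Not NE.

(Dusk, Day)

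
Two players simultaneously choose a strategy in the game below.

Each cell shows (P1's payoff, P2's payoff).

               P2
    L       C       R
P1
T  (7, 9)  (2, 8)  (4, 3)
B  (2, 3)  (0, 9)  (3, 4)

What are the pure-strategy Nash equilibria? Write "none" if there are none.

P1 against L: payoffs 7, 2 → best response T.
P1 against C: payoffs 2, 0 → best response T.
P1 against R: payoffs 4, 3 → best response T.
P2 against T: payoffs 9, 8, 3 → best response L.
P2 against B: payoffs 3, 9, 4 → best response C.
Mutual best responses: (T, L).

Pure NE: (T, L)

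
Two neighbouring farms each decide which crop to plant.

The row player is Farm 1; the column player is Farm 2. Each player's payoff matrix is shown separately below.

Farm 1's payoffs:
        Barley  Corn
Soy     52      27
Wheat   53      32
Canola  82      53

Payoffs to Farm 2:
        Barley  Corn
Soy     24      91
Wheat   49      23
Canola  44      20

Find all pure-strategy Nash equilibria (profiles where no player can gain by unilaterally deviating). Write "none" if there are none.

Pure NE: (Canola, Barley)

(Soy, Barley): Farm 1 can switch to Wheat (52 → 53). Not NE.
(Soy, Corn): Farm 1 can switch to Wheat (27 → 32). Not NE.
(Wheat, Barley): Farm 1 can switch to Canola (53 → 82). Not NE.
(Wheat, Corn): Farm 1 can switch to Canola (32 → 53). Not NE.
(Canola, Barley): Farm 1 gets 82, best alternative 53; Farm 2 gets 44, best alternative 20. No profitable deviation — NE.
(Canola, Corn): Farm 2 can switch to Barley (20 → 44). Not NE.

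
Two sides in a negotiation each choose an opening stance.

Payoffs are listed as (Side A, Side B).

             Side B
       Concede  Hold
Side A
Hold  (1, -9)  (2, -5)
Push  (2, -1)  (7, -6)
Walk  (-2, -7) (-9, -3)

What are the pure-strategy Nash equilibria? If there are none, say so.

Pure NE: (Push, Concede)

Mark each player's best response to every combination of opponents' strategies; a profile where every player is best-responding is a pure Nash equilibrium.
Side A against Concede: payoffs 1, 2, -2 → best response Push.
Side A against Hold: payoffs 2, 7, -9 → best response Push.
Side B against Hold: payoffs -9, -5 → best response Hold.
Side B against Push: payoffs -1, -6 → best response Concede.
Side B against Walk: payoffs -7, -3 → best response Hold.
Mutual best responses: (Push, Concede).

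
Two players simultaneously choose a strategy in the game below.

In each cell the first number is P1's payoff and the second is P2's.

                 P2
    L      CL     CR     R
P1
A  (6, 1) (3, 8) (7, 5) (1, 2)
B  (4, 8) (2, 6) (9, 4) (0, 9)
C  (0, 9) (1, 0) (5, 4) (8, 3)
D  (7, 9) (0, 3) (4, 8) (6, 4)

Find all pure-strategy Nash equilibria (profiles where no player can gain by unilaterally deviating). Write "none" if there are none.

For each player, find the best response to each opponent profile; mutual best responses are the pure NE.
P1 against L: payoffs 6, 4, 0, 7 → best response D.
P1 against CL: payoffs 3, 2, 1, 0 → best response A.
P1 against CR: payoffs 7, 9, 5, 4 → best response B.
P1 against R: payoffs 1, 0, 8, 6 → best response C.
P2 against A: payoffs 1, 8, 5, 2 → best response CL.
P2 against B: payoffs 8, 6, 4, 9 → best response R.
P2 against C: payoffs 9, 0, 4, 3 → best response L.
P2 against D: payoffs 9, 3, 8, 4 → best response L.
Mutual best responses: (A, CL); (D, L).

The pure Nash equilibria are (A, CL); (D, L).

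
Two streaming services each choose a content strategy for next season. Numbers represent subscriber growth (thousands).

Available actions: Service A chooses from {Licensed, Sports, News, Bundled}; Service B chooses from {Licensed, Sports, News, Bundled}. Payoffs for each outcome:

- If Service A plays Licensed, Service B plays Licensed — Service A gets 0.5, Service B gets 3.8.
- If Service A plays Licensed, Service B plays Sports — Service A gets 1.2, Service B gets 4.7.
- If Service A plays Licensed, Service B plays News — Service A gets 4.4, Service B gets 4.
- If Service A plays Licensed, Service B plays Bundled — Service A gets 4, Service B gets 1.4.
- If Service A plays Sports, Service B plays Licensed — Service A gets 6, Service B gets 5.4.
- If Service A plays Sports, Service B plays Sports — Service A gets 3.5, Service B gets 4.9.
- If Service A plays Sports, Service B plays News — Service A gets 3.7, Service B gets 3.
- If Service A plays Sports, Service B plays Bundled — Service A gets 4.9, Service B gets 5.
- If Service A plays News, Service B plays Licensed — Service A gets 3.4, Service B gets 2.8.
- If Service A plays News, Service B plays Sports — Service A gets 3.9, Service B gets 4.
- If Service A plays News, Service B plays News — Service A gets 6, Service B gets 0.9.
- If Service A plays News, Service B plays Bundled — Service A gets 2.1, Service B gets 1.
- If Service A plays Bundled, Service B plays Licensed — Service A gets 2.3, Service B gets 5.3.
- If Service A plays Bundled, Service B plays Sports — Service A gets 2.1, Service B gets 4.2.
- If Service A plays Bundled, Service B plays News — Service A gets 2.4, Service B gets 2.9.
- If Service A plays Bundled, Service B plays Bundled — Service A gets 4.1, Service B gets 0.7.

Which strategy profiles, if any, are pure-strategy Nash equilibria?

Pure-strategy Nash equilibria: (Sports, Licensed) and (News, Sports)

Service A against Licensed: payoffs 0.5, 6, 3.4, 2.3 → best response Sports.
Service A against Sports: payoffs 1.2, 3.5, 3.9, 2.1 → best response News.
Service A against News: payoffs 4.4, 3.7, 6, 2.4 → best response News.
Service A against Bundled: payoffs 4, 4.9, 2.1, 4.1 → best response Sports.
Service B against Licensed: payoffs 3.8, 4.7, 4, 1.4 → best response Sports.
Service B against Sports: payoffs 5.4, 4.9, 3, 5 → best response Licensed.
Service B against News: payoffs 2.8, 4, 0.9, 1 → best response Sports.
Service B against Bundled: payoffs 5.3, 4.2, 2.9, 0.7 → best response Licensed.
Mutual best responses: (Sports, Licensed); (News, Sports).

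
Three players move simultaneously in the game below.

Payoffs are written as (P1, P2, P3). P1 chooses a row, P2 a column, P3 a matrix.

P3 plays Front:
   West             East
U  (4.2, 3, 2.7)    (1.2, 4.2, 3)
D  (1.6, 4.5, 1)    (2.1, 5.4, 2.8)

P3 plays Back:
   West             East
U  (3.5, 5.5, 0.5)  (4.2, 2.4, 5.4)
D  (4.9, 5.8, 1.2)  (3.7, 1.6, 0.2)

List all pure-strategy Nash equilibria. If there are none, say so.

Pure-strategy Nash equilibria: (D, West, Back) and (D, East, Front)

(U, West, Front): P2 can switch to East (3 → 4.2). Not NE.
(U, West, Back): P1 can switch to D (3.5 → 4.9). Not NE.
(U, East, Front): P1 can switch to D (1.2 → 2.1). Not NE.
(U, East, Back): P2 can switch to West (2.4 → 5.5). Not NE.
(D, West, Front): P1 can switch to U (1.6 → 4.2). Not NE.
(D, West, Back): P1 gets 4.9, best alternative 3.5; P2 gets 5.8, best alternative 1.6; P3 gets 1.2, best alternative 1. No profitable deviation — NE.
(D, East, Front): P1 gets 2.1, best alternative 1.2; P2 gets 5.4, best alternative 4.5; P3 gets 2.8, best alternative 0.2. No profitable deviation — NE.
(D, East, Back): P1 can switch to U (3.7 → 4.2). Not NE.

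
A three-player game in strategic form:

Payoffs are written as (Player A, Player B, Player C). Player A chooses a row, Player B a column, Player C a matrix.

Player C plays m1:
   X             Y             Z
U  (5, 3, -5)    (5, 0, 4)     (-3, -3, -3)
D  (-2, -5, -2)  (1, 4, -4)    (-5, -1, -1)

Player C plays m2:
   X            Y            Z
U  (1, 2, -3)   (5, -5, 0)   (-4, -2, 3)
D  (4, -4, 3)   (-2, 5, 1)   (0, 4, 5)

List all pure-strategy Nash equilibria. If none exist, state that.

For each strategy profile, look for a profitable unilateral deviation.
(U, X, m1): Player C can switch to m2 (-5 → -3). Not NE.
(U, X, m2): Player A can switch to D (1 → 4). Not NE.
(U, Y, m1): Player B can switch to X (0 → 3). Not NE.
(U, Y, m2): Player B can switch to X (-5 → 2). Not NE.
(U, Z, m1): Player B can switch to X (-3 → 3). Not NE.
(U, Z, m2): Player A can switch to D (-4 → 0). Not NE.
(D, X, m1): Player A can switch to U (-2 → 5). Not NE.
(D, X, m2): Player B can switch to Y (-4 → 5). Not NE.
(D, Y, m1): Player A can switch to U (1 → 5). Not NE.
(D, Y, m2): Player A can switch to U (-2 → 5). Not NE.
(D, Z, m1): Player A can switch to U (-5 → -3). Not NE.
(D, Z, m2): Player B can switch to Y (4 → 5). Not NE.

There is no pure-strategy Nash equilibrium.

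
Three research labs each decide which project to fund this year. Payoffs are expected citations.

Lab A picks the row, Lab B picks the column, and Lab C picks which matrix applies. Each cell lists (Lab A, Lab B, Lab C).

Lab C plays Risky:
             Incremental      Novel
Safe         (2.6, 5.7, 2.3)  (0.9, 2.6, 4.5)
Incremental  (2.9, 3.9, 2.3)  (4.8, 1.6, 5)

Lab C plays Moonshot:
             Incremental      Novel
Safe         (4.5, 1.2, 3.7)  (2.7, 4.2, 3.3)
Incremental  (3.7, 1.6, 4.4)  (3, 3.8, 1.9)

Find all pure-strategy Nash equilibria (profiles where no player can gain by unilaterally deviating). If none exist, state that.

There is no pure-strategy Nash equilibrium.

Lab A against (Incremental, Risky): payoffs 2.6, 2.9 → best response Incremental.
Lab A against (Incremental, Moonshot): payoffs 4.5, 3.7 → best response Safe.
Lab A against (Novel, Risky): payoffs 0.9, 4.8 → best response Incremental.
Lab A against (Novel, Moonshot): payoffs 2.7, 3 → best response Incremental.
Lab B against (Safe, Risky): payoffs 5.7, 2.6 → best response Incremental.
Lab B against (Safe, Moonshot): payoffs 1.2, 4.2 → best response Novel.
Lab B against (Incremental, Risky): payoffs 3.9, 1.6 → best response Incremental.
Lab B against (Incremental, Moonshot): payoffs 1.6, 3.8 → best response Novel.
Lab C against (Safe, Incremental): payoffs 2.3, 3.7 → best response Moonshot.
Lab C against (Safe, Novel): payoffs 4.5, 3.3 → best response Risky.
Lab C against (Incremental, Incremental): payoffs 2.3, 4.4 → best response Moonshot.
Lab C against (Incremental, Novel): payoffs 5, 1.9 → best response Risky.
No profile is a mutual best response for all players.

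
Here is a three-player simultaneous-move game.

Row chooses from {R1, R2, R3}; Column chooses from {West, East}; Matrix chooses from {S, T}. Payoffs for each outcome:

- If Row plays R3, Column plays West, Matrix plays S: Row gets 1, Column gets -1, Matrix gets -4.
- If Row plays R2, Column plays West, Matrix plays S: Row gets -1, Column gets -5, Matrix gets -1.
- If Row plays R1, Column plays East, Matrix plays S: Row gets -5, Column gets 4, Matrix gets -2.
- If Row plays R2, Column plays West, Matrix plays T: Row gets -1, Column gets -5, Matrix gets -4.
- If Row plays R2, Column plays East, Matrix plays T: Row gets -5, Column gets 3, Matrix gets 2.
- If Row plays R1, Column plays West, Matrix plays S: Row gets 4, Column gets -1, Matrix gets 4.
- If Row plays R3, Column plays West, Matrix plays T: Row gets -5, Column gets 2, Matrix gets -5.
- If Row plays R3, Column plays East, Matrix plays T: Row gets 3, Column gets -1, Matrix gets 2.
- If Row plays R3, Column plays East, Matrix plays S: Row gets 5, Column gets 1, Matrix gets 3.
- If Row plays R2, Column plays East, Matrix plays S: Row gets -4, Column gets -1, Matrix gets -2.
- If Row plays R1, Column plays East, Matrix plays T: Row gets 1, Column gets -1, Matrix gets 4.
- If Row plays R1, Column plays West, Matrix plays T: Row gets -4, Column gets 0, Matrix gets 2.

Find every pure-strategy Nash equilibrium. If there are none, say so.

Row against (West, S): payoffs 4, -1, 1 → best response R1.
Row against (West, T): payoffs -4, -1, -5 → best response R2.
Row against (East, S): payoffs -5, -4, 5 → best response R3.
Row against (East, T): payoffs 1, -5, 3 → best response R3.
Column against (R1, S): payoffs -1, 4 → best response East.
Column against (R1, T): payoffs 0, -1 → best response West.
Column against (R2, S): payoffs -5, -1 → best response East.
Column against (R2, T): payoffs -5, 3 → best response East.
Column against (R3, S): payoffs -1, 1 → best response East.
Column against (R3, T): payoffs 2, -1 → best response West.
Matrix against (R1, West): payoffs 4, 2 → best response S.
Matrix against (R1, East): payoffs -2, 4 → best response T.
Matrix against (R2, West): payoffs -1, -4 → best response S.
Matrix against (R2, East): payoffs -2, 2 → best response T.
Matrix against (R3, West): payoffs -4, -5 → best response S.
Matrix against (R3, East): payoffs 3, 2 → best response S.
Mutual best responses: (R3, East, S).

(R3, East, S)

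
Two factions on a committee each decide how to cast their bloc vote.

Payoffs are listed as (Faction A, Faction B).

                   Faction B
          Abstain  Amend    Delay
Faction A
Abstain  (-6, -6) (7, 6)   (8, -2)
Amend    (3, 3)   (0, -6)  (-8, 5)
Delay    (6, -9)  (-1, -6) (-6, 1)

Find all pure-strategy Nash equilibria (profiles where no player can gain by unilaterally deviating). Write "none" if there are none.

Faction A against Abstain: payoffs -6, 3, 6 → best response Delay.
Faction A against Amend: payoffs 7, 0, -1 → best response Abstain.
Faction A against Delay: payoffs 8, -8, -6 → best response Abstain.
Faction B against Abstain: payoffs -6, 6, -2 → best response Amend.
Faction B against Amend: payoffs 3, -6, 5 → best response Delay.
Faction B against Delay: payoffs -9, -6, 1 → best response Delay.
Mutual best responses: (Abstain, Amend).

Pure NE: (Abstain, Amend)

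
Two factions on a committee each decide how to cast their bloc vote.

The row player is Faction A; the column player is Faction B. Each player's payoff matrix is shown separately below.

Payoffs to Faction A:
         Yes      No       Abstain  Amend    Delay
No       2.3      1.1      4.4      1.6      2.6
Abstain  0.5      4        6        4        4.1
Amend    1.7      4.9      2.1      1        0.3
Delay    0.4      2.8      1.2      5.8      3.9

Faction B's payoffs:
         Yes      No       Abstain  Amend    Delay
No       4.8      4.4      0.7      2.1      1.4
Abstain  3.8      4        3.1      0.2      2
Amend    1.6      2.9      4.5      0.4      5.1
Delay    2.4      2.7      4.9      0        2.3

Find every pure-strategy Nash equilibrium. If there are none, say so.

Pure NE: (No, Yes)

(No, Yes): Faction A gets 2.3, best alternative 1.7; Faction B gets 4.8, best alternative 4.4. No profitable deviation — NE.
(No, No): Faction A can switch to Abstain (1.1 → 4). Not NE.
(No, Abstain): Faction A can switch to Abstain (4.4 → 6). Not NE.
(No, Amend): Faction A can switch to Abstain (1.6 → 4). Not NE.
(No, Delay): Faction A can switch to Abstain (2.6 → 4.1). Not NE.
(Abstain, Yes): Faction A can switch to No (0.5 → 2.3). Not NE.
(Abstain, No): Faction A can switch to Amend (4 → 4.9). Not NE.
(Abstain, Abstain): Faction B can switch to Yes (3.1 → 3.8). Not NE.
(Abstain, Amend): Faction A can switch to Delay (4 → 5.8). Not NE.
(The remaining 11 profiles each have a profitable deviation by the same check.)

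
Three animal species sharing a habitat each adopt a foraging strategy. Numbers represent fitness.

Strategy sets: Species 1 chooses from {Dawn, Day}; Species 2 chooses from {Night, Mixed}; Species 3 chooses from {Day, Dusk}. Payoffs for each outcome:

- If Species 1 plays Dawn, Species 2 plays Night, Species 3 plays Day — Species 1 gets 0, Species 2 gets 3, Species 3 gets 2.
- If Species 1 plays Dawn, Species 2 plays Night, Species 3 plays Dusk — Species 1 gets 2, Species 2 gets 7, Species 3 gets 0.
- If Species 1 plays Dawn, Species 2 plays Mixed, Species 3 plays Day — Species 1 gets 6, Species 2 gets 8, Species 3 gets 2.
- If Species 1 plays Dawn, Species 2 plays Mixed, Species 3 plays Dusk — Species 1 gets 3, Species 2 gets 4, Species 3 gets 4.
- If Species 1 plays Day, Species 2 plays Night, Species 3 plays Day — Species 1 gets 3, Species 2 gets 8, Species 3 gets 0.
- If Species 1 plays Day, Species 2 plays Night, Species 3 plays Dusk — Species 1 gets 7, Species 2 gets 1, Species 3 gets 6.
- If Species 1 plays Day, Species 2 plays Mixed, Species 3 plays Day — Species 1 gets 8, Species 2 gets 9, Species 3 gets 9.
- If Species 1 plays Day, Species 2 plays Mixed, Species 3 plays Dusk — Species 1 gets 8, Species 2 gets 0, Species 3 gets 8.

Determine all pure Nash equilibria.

For each player, find the best response to each opponent profile; mutual best responses are the pure NE.
Species 1 against (Night, Day): payoffs 0, 3 → best response Day.
Species 1 against (Night, Dusk): payoffs 2, 7 → best response Day.
Species 1 against (Mixed, Day): payoffs 6, 8 → best response Day.
Species 1 against (Mixed, Dusk): payoffs 3, 8 → best response Day.
Species 2 against (Dawn, Day): payoffs 3, 8 → best response Mixed.
Species 2 against (Dawn, Dusk): payoffs 7, 4 → best response Night.
Species 2 against (Day, Day): payoffs 8, 9 → best response Mixed.
Species 2 against (Day, Dusk): payoffs 1, 0 → best response Night.
Species 3 against (Dawn, Night): payoffs 2, 0 → best response Day.
Species 3 against (Dawn, Mixed): payoffs 2, 4 → best response Dusk.
Species 3 against (Day, Night): payoffs 0, 6 → best response Dusk.
Species 3 against (Day, Mixed): payoffs 9, 8 → best response Day.
Mutual best responses: (Day, Night, Dusk); (Day, Mixed, Day).

Pure-strategy Nash equilibria: (Day, Night, Dusk); (Day, Mixed, Day)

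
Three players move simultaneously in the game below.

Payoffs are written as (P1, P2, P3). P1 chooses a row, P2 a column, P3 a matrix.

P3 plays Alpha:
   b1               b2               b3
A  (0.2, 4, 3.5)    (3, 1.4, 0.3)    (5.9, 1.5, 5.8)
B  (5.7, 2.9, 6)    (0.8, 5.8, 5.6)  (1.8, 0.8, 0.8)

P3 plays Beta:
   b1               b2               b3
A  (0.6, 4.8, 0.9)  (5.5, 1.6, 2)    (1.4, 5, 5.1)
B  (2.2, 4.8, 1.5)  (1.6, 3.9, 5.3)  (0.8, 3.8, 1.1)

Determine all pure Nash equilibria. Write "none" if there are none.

Mark each player's best response to every combination of opponents' strategies; a profile where every player is best-responding is a pure Nash equilibrium.
P1 against (b1, Alpha): payoffs 0.2, 5.7 → best response B.
P1 against (b1, Beta): payoffs 0.6, 2.2 → best response B.
P1 against (b2, Alpha): payoffs 3, 0.8 → best response A.
P1 against (b2, Beta): payoffs 5.5, 1.6 → best response A.
P1 against (b3, Alpha): payoffs 5.9, 1.8 → best response A.
P1 against (b3, Beta): payoffs 1.4, 0.8 → best response A.
P2 against (A, Alpha): payoffs 4, 1.4, 1.5 → best response b1.
P2 against (A, Beta): payoffs 4.8, 1.6, 5 → best response b3.
P2 against (B, Alpha): payoffs 2.9, 5.8, 0.8 → best response b2.
P2 against (B, Beta): payoffs 4.8, 3.9, 3.8 → best response b1.
P3 against (A, b1): payoffs 3.5, 0.9 → best response Alpha.
P3 against (A, b2): payoffs 0.3, 2 → best response Beta.
P3 against (A, b3): payoffs 5.8, 5.1 → best response Alpha.
P3 against (B, b1): payoffs 6, 1.5 → best response Alpha.
P3 against (B, b2): payoffs 5.6, 5.3 → best response Alpha.
P3 against (B, b3): payoffs 0.8, 1.1 → best response Beta.
No profile is a mutual best response for all players.

No pure-strategy Nash equilibrium.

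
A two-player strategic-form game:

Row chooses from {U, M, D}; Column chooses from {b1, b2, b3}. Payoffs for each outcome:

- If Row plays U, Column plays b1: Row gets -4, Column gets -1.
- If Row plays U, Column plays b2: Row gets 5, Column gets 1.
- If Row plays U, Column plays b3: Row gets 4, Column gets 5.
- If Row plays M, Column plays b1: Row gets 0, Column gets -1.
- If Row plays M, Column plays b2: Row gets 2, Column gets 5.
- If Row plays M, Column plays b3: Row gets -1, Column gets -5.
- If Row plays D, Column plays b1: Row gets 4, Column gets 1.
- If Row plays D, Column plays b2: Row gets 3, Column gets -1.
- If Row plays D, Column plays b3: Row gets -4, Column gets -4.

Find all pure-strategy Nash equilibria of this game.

Row against b1: payoffs -4, 0, 4 → best response D.
Row against b2: payoffs 5, 2, 3 → best response U.
Row against b3: payoffs 4, -1, -4 → best response U.
Column against U: payoffs -1, 1, 5 → best response b3.
Column against M: payoffs -1, 5, -5 → best response b2.
Column against D: payoffs 1, -1, -4 → best response b1.
Mutual best responses: (U, b3); (D, b1).

(U, b3), (D, b1)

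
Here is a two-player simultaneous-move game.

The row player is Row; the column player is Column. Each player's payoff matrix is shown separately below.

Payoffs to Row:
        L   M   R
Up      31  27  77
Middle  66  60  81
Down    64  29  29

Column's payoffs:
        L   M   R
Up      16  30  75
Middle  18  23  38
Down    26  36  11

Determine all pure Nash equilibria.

The unique pure-strategy Nash equilibrium is (Middle, R).

Check each profile: it is a Nash equilibrium iff no player can strictly gain by switching unilaterally.
(Up, L): Row can switch to Middle (31 → 66). Not NE.
(Up, M): Row can switch to Middle (27 → 60). Not NE.
(Up, R): Row can switch to Middle (77 → 81). Not NE.
(Middle, L): Column can switch to M (18 → 23). Not NE.
(Middle, M): Column can switch to R (23 → 38). Not NE.
(Middle, R): Row gets 81, best alternative 77; Column gets 38, best alternative 23. No profitable deviation — NE.
(Down, L): Row can switch to Middle (64 → 66). Not NE.
(The remaining 2 profiles each have a profitable deviation by the same check.)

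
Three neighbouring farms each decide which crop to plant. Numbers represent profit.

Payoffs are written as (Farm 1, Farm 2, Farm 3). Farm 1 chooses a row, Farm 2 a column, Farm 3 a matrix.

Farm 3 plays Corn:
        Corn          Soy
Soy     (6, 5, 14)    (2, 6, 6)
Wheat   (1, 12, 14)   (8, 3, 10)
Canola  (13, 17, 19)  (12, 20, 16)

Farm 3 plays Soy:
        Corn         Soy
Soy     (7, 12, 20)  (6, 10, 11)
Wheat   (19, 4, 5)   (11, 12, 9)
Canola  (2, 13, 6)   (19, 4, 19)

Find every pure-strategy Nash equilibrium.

This game has no pure Nash equilibrium.

(Soy, Corn, Corn): Farm 1 can switch to Canola (6 → 13). Not NE.
(Soy, Corn, Soy): Farm 1 can switch to Wheat (7 → 19). Not NE.
(Soy, Soy, Corn): Farm 1 can switch to Wheat (2 → 8). Not NE.
(Soy, Soy, Soy): Farm 1 can switch to Wheat (6 → 11). Not NE.
(Wheat, Corn, Corn): Farm 1 can switch to Soy (1 → 6). Not NE.
(Wheat, Corn, Soy): Farm 2 can switch to Soy (4 → 12). Not NE.
(Wheat, Soy, Corn): Farm 1 can switch to Canola (8 → 12). Not NE.
(Wheat, Soy, Soy): Farm 1 can switch to Canola (11 → 19). Not NE.
(The remaining 4 profiles each have a profitable deviation by the same check.)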